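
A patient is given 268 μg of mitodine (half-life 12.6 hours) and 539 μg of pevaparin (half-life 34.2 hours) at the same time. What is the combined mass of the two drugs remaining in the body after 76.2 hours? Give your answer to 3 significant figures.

mitodine: 268 × (1/2)^(76.2/12.6) = 268 × (1/2)^6.0476 ≈ 4.0515 μg.
pevaparin: 539 × (1/2)^(76.2/34.2) = 539 × (1/2)^2.2281 ≈ 115.05 μg.
Total = 4.0515 + 115.05 ≈ 119.1 μg.

119 μg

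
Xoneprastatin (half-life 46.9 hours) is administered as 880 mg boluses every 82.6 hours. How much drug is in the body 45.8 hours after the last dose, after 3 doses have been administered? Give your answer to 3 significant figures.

618 mg

The 3 doses were given 211, 128.4, 45.8 hours ago.
Total = 880·(1/2)^(211/46.9) + 880·(1/2)^(128.4/46.9) + 880·(1/2)^(45.8/46.9)
      = 38.92 + 131.93 + 447.21 ≈ 618.06 mg.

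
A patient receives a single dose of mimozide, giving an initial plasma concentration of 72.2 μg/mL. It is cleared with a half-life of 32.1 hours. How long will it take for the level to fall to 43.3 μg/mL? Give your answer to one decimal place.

Fraction remaining = 43.3/72.2 ≈ 0.59972.
n = log₂(72.2/43.3) = ln(1.6674)/ln 2 ≈ 0.73763 half-lives.
t = n × t½ = 0.73763 × 32.1 ≈ 23.678 hours.

23.7 hours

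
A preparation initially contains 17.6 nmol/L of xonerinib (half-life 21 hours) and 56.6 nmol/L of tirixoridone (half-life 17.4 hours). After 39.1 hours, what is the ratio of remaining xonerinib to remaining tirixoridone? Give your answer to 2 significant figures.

0.41

xonerinib: 17.6 × (1/2)^(39.1/21) = 17.6 × (1/2)^1.8619 ≈ 4.842 nmol/L.
tirixoridone: 56.6 × (1/2)^(39.1/17.4) = 56.6 × (1/2)^2.2471 ≈ 11.922 nmol/L.
Ratio ≈ 4.842 / 11.922 ≈ 0.40612.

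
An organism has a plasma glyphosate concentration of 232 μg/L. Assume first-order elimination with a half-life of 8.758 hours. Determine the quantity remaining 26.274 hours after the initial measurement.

29 μg/L

Elapsed time is 3 half-lives (26.274/8.758).
Each half-life halves the amount: 232 × (1/2)^3 = 232/8 = 29 μg/L.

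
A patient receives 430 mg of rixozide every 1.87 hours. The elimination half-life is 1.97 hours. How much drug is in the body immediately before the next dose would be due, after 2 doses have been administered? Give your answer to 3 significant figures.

338 mg

The 2 doses were given 3.74, 1.87 hours ago.
Total = 430·(1/2)^(3.74/1.97) + 430·(1/2)^(1.87/1.97)
      = 115.34 + 222.7 ≈ 338.04 mg.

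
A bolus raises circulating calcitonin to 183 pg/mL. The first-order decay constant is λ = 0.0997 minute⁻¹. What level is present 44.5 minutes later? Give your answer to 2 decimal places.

2.17 pg/mL

t½ = ln 2 / λ = 0.69315 / 0.0997 ≈ 6.9523 minutes.
Number of half-lives: n = 44.5/6.9523 ≈ 6.4007.
Remaining = 183 × (1/2)^6.4007 = 183 × 0.011836 ≈ 2.1659 pg/mL.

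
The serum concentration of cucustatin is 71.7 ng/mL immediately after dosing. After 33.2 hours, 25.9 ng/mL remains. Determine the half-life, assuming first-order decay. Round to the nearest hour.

A/A₀ = 25.9/71.7 ≈ 0.36123.
n = log₂(2.7683) ≈ 1.469 half-lives elapsed in 33.2 hours.
t½ = 33.2/1.469 ≈ 22.6 hours.

23 hours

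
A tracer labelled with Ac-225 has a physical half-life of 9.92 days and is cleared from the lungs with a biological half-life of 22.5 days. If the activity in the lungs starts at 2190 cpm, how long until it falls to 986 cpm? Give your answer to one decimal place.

7.9 days

1/t_eff = 1/t_phys + 1/t_biol = 1/9.92 + 1/22.5 = 0.14525 per day.
t_eff = 9.92 × 22.5 / (9.92 + 22.5) ≈ 6.8846 days.
n = log₂(2190/986) ≈ 1.1513; t = 1.1513 × 6.8846 ≈ 7.9261 days.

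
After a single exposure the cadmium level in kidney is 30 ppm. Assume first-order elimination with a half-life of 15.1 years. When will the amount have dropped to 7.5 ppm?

7.5/30 = 1/4, so 2 half-lives have elapsed.
t = 2 × 15.1 = 30.2 years.

30.2 years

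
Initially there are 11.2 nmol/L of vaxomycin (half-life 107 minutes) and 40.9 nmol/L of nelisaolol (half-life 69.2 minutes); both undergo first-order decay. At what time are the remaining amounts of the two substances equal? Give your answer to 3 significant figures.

366 minutes

Set 11.2·(1/2)^(t/107) = 40.9·(1/2)^(t/69.2).
Taking log₂: log₂(11.2/40.9) = t·(1/107 − 1/69.2).
log₂(0.27384) = -1.8686; 1/107 − 1/69.2 = -0.0051051.
t = -1.8686 / -0.0051051 ≈ 366.03 minutes.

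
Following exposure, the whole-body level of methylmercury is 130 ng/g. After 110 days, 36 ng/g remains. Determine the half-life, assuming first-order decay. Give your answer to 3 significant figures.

59.4 days

A/A₀ = 36/130 ≈ 0.27692.
n = log₂(3.6111) ≈ 1.8524 half-lives elapsed in 110 days.
t½ = 110/1.8524 ≈ 59.381 days.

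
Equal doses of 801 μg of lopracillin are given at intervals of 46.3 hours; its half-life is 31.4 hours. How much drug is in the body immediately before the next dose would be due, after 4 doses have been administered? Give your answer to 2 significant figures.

440 μg

The 4 doses were given 185.2, 138.9, 92.6, 46.3 hours ago.
Total = 801·(1/2)^(185.2/31.4) + 801·(1/2)^(138.9/31.4) + 801·(1/2)^(92.6/31.4) + 801·(1/2)^(46.3/31.4)
      = 13.432 + 37.326 + 103.72 + 288.24 ≈ 442.72 μg.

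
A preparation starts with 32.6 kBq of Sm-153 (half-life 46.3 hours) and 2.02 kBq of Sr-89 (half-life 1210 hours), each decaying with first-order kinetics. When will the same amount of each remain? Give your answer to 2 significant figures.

Set 32.6·(1/2)^(t/46.3) = 2.02·(1/2)^(t/1210).
Taking log₂: log₂(32.6/2.02) = t·(1/46.3 − 1/1210).
log₂(16.139) = 4.0124; 1/46.3 − 1/1210 = 0.020772.
t = 4.0124 / 0.020772 ≈ 193.17 hours.

190 hours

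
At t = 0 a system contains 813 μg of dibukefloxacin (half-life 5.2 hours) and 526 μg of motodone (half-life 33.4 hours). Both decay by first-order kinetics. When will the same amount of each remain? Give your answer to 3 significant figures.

Set 813·(1/2)^(t/5.2) = 526·(1/2)^(t/33.4).
Taking log₂: log₂(813/526) = t·(1/5.2 − 1/33.4).
log₂(1.5456) = 0.62819; 1/5.2 − 1/33.4 = 0.16237.
t = 0.62819 / 0.16237 ≈ 3.869 hours.

3.87 hours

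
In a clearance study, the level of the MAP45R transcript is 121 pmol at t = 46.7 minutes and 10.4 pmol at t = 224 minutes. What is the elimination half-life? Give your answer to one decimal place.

Over Δt = 224 − 46.7 = 177.3 minutes, the level fell by a factor of 121/10.4 ≈ 11.635.
n = log₂(11.635) ≈ 3.5404 half-lives, so t½ = 177.3/3.5404 ≈ 50.08 minutes.

50.1 minutes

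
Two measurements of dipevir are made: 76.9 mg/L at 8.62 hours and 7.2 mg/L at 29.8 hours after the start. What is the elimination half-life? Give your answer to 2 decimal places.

6.20 hours

Over Δt = 29.8 − 8.62 = 21.18 hours, the level fell by a factor of 76.9/7.2 ≈ 10.681.
n = log₂(10.681) ≈ 3.4169 half-lives, so t½ = 21.18/3.4169 ≈ 6.1986 hours.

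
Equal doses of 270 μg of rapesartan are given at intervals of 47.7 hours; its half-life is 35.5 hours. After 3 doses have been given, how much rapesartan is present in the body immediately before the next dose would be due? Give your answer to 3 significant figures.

165 μg

The 3 doses were given 143.1, 95.4, 47.7 hours ago.
Total = 270·(1/2)^(143.1/35.5) + 270·(1/2)^(95.4/35.5) + 270·(1/2)^(47.7/35.5)
      = 16.516 + 41.918 + 106.39 ≈ 164.82 μg.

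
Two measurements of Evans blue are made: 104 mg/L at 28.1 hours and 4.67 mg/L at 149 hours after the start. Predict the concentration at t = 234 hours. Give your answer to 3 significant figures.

Over Δt = 149 − 28.1 = 120.9 hours, the level fell by a factor of 104/4.67 ≈ 22.27.
n = log₂(22.27) ≈ 4.477 half-lives, so t½ = 120.9/4.477 ≈ 27.005 hours.
From t = 149 to t = 234: 4.67 × (1/2)^((234−149)/27.005) ≈ 0.52698 mg/L.

0.527 mg/L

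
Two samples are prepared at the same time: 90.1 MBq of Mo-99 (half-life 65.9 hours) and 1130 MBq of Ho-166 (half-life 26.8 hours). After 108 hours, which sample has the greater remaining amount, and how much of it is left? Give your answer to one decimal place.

Mo-99: 90.1 × (1/2)^1.6388 ≈ 28.932 MBq.
Ho-166: 1130 × (1/2)^4.0299 ≈ 69.179 MBq.
Ho-166 has more remaining, at ≈ 69.179 MBq.

Ho-166, 69.2 MBq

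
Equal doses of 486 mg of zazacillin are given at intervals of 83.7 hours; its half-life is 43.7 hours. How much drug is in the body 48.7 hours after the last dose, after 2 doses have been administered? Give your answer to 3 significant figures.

284 mg

The 2 doses were given 132.4, 48.7 hours ago.
Total = 486·(1/2)^(132.4/43.7) + 486·(1/2)^(48.7/43.7)
      = 59.51 + 224.47 ≈ 283.98 mg.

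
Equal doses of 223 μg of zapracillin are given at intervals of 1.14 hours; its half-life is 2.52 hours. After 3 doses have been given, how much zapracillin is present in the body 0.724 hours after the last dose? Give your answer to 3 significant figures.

The 3 doses were given 3.004, 1.864, 0.724 hours ago.
Total = 223·(1/2)^(3.004/2.52) + 223·(1/2)^(1.864/2.52) + 223·(1/2)^(0.724/2.52)
      = 97.602 + 133.55 + 182.73 ≈ 413.88 μg.

414 μg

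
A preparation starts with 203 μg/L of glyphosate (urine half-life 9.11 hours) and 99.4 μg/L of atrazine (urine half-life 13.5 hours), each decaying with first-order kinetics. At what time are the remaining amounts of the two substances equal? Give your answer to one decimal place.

28.9 hours

Set 203·(1/2)^(t/9.11) = 99.4·(1/2)^(t/13.5).
Taking log₂: log₂(203/99.4) = t·(1/9.11 − 1/13.5).
log₂(2.0423) = 1.0302; 1/9.11 − 1/13.5 = 0.035695.
t = 1.0302 / 0.035695 ≈ 28.86 hours.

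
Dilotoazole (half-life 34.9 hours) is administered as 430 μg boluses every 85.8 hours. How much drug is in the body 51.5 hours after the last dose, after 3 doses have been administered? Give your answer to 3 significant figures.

188 μg

The 3 doses were given 223.1, 137.3, 51.5 hours ago.
Total = 430·(1/2)^(223.1/34.9) + 430·(1/2)^(137.3/34.9) + 430·(1/2)^(51.5/34.9)
      = 5.1182 + 28.131 + 154.62 ≈ 187.87 μg.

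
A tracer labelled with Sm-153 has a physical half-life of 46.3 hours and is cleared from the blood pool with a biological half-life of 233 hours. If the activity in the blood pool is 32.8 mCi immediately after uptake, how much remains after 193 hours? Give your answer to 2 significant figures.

1.0 mCi

1/t_eff = 1/t_phys + 1/t_biol = 1/46.3 + 1/233 = 0.02589 per hour.
t_eff = 46.3 × 233 / (46.3 + 233) ≈ 38.625 hours.
Remaining = 32.8 × (1/2)^(193/38.625) = 32.8 × (1/2)^4.9968 ≈ 1.0273 mCi.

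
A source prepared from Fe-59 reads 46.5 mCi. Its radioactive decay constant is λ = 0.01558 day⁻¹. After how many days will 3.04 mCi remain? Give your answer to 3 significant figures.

175 days

t½ = ln 2 / λ = 0.69315 / 0.01558 ≈ 44.49 days.
Fraction remaining = 3.04/46.5 ≈ 0.065376.
n = log₂(46.5/3.04) = ln(15.296)/ln 2 ≈ 3.9351 half-lives.
t = n × t½ = 3.9351 × 44.49 ≈ 175.07 days.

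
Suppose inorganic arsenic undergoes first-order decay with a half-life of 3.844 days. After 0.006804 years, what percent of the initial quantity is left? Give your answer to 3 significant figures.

0.006804 years = 2.48346 days.
n = 2.48346/3.844 ≈ 0.64606 half-lives.
Fraction remaining = (1/2)^0.64606 ≈ 0.63902, i.e. 63.902%.

63.9%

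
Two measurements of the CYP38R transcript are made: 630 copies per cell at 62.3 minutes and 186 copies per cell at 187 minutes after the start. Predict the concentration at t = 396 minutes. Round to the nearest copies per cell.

Over Δt = 187 − 62.3 = 124.7 minutes, the level fell by a factor of 630/186 ≈ 3.3871.
n = log₂(3.3871) ≈ 1.76 half-lives, so t½ = 124.7/1.76 ≈ 70.85 minutes.
From t = 187 to t = 396: 186 × (1/2)^((396−187)/70.85) ≈ 24.072 copies per cell.

24 copies per cell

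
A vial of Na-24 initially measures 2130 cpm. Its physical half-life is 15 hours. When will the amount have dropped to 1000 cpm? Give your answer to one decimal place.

Fraction remaining = 1000/2130 ≈ 0.46948.
n = log₂(2130/1000) = ln(2.13)/ln 2 ≈ 1.0909 half-lives.
t = n × t½ = 1.0909 × 15 ≈ 16.363 hours.

16.4 hours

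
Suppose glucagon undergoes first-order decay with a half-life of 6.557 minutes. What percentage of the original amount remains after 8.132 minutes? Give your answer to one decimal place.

n = 8.132/6.557 ≈ 1.2402 half-lives.
Fraction remaining = (1/2)^1.2402 ≈ 0.42331, i.e. 42.331%.

42.3%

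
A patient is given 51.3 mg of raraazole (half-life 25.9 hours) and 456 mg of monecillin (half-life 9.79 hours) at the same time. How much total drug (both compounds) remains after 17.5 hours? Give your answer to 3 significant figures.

164 mg

raraazole: 51.3 × (1/2)^(17.5/25.9) = 51.3 × (1/2)^0.67568 ≈ 32.116 mg.
monecillin: 456 × (1/2)^(17.5/9.79) = 456 × (1/2)^1.7875 ≈ 132.09 mg.
Total = 32.116 + 132.09 ≈ 164.2 mg.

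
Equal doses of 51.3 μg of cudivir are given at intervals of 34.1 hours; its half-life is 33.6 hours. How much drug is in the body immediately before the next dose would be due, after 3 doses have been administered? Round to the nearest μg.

44 μg

The 3 doses were given 102.3, 68.2, 34.1 hours ago.
Total = 51.3·(1/2)^(102.3/33.6) + 51.3·(1/2)^(68.2/33.6) + 51.3·(1/2)^(34.1/33.6)
      = 6.2171 + 12.563 + 25.387 ≈ 44.167 μg.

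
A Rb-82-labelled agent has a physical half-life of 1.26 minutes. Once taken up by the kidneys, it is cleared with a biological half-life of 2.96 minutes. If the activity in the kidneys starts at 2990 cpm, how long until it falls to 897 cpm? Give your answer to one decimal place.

1.5 minutes

1/t_eff = 1/t_phys + 1/t_biol = 1/1.26 + 1/2.96 = 1.1315 per minute.
t_eff = 1.26 × 2.96 / (1.26 + 2.96) ≈ 0.88379 minutes.
n = log₂(2990/897) ≈ 1.737; t = 1.737 × 0.88379 ≈ 1.5351 minutes.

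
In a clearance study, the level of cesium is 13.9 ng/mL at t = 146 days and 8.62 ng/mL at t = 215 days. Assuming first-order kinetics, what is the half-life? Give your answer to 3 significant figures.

100 days

Over Δt = 215 − 146 = 69 days, the level fell by a factor of 13.9/8.62 ≈ 1.6125.
n = log₂(1.6125) ≈ 0.68933 half-lives, so t½ = 69/0.68933 ≈ 100.1 days.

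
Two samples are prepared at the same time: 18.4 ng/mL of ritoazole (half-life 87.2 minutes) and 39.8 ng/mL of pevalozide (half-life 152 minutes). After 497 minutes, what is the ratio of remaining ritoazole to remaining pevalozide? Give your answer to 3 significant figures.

0.0858

ritoazole: 18.4 × (1/2)^(497/87.2) = 18.4 × (1/2)^5.6995 ≈ 0.35407 ng/mL.
pevalozide: 39.8 × (1/2)^(497/152) = 39.8 × (1/2)^3.2697 ≈ 4.1266 ng/mL.
Ratio ≈ 0.35407 / 4.1266 ≈ 0.085801.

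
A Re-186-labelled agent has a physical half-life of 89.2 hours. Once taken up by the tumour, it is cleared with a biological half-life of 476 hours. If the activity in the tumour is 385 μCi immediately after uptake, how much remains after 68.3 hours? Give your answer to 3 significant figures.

1/t_eff = 1/t_phys + 1/t_biol = 1/89.2 + 1/476 = 0.013312 per hour.
t_eff = 89.2 × 476 / (89.2 + 476) ≈ 75.122 hours.
Remaining = 385 × (1/2)^(68.3/75.122) = 385 × (1/2)^0.90918 ≈ 205.01 μCi.

205 μCi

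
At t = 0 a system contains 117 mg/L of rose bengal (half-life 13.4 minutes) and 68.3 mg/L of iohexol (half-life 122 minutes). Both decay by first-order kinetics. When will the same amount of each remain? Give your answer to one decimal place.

Set 117·(1/2)^(t/13.4) = 68.3·(1/2)^(t/122).
Taking log₂: log₂(117/68.3) = t·(1/13.4 − 1/122).
log₂(1.713) = 0.77655; 1/13.4 − 1/122 = 0.06643.
t = 0.77655 / 0.06643 ≈ 11.69 minutes.

11.7 minutes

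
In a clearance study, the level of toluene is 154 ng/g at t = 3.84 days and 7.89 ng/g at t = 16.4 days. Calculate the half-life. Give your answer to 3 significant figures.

2.93 days

Over Δt = 16.4 − 3.84 = 12.56 days, the level fell by a factor of 154/7.89 ≈ 19.518.
n = log₂(19.518) ≈ 4.2868 half-lives, so t½ = 12.56/4.2868 ≈ 2.93 days.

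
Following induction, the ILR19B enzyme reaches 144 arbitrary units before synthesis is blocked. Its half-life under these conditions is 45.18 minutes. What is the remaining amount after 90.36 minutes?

Elapsed time is 2 half-lives (90.36/45.18).
Each half-life halves the amount: 144 × (1/2)^2 = 144/4 = 36 arbitrary units.

36 arbitrary units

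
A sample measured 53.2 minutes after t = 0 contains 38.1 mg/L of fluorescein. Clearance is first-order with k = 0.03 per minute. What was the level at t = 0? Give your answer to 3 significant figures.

t½ = ln 2 / k = 0.69315 / 0.03 ≈ 23.105 minutes.
Number of half-lives elapsed: n = 53.2/23.105 ≈ 2.3025.
A₀ = A × 2^n = 38.1 × 2^2.3025 = 38.1 × 4.9333 ≈ 187.96 mg/L.

188 mg/L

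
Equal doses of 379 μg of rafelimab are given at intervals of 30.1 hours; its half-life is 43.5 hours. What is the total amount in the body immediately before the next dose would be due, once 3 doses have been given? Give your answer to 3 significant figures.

The 3 doses were given 90.3, 60.2, 30.1 hours ago.
Total = 379·(1/2)^(90.3/43.5) + 379·(1/2)^(60.2/43.5) + 379·(1/2)^(30.1/43.5)
      = 89.896 + 145.22 + 234.61 ≈ 469.73 μg.

470 μg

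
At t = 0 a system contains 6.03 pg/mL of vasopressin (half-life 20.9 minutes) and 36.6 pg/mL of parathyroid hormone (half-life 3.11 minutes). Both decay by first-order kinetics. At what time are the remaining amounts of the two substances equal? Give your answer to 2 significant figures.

9.5 minutes

Set 6.03·(1/2)^(t/20.9) = 36.6·(1/2)^(t/3.11).
Taking log₂: log₂(6.03/36.6) = t·(1/20.9 − 1/3.11).
log₂(0.16475) = -2.6016; 1/20.9 − 1/3.11 = -0.2737.
t = -2.6016 / -0.2737 ≈ 9.5055 minutes.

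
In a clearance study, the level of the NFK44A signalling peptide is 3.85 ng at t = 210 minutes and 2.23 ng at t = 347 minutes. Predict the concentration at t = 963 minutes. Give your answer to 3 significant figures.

0.191 ng

Over Δt = 347 − 210 = 137 minutes, the level fell by a factor of 3.85/2.23 ≈ 1.7265.
n = log₂(1.7265) ≈ 0.78781 half-lives, so t½ = 137/0.78781 ≈ 173.9 minutes.
From t = 347 to t = 963: 2.23 × (1/2)^((963−347)/173.9) ≈ 0.19141 ng.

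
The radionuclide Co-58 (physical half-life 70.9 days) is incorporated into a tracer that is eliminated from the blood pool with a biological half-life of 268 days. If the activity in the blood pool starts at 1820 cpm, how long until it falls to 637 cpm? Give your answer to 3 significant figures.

84.9 days

1/t_eff = 1/t_phys + 1/t_biol = 1/70.9 + 1/268 = 0.017836 per day.
t_eff = 70.9 × 268 / (70.9 + 268) ≈ 56.067 days.
n = log₂(1820/637) ≈ 1.5146; t = 1.5146 × 56.067 ≈ 84.918 days.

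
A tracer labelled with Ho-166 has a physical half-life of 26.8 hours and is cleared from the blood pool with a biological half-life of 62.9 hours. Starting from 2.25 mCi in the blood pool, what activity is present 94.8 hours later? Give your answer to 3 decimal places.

0.068 mCi

1/t_eff = 1/t_phys + 1/t_biol = 1/26.8 + 1/62.9 = 0.053212 per hour.
t_eff = 26.8 × 62.9 / (26.8 + 62.9) ≈ 18.793 hours.
Remaining = 2.25 × (1/2)^(94.8/18.793) = 2.25 × (1/2)^5.0445 ≈ 0.068178 mCi.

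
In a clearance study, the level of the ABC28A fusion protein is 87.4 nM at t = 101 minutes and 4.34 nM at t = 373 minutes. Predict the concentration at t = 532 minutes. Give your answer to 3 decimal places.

Over Δt = 373 − 101 = 272 minutes, the level fell by a factor of 87.4/4.34 ≈ 20.138.
n = log₂(20.138) ≈ 4.3319 half-lives, so t½ = 272/4.3319 ≈ 62.79 minutes.
From t = 373 to t = 532: 4.34 × (1/2)^((532−373)/62.79) ≈ 0.75026 nM.

0.750 nM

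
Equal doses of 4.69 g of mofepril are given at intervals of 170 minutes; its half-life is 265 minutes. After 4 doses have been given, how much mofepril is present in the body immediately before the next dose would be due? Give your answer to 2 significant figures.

7.0 g

The 4 doses were given 680, 510, 340, 170 minutes ago.
Total = 4.69·(1/2)^(680/265) + 4.69·(1/2)^(510/265) + 4.69·(1/2)^(340/265) + 4.69·(1/2)^(170/265)
      = 0.79199 + 1.2355 + 1.9273 + 3.0065 ≈ 6.9612 g.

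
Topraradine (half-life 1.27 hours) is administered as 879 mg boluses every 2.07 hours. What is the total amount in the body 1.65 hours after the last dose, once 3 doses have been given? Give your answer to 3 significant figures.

The 3 doses were given 5.79, 3.72, 1.65 hours ago.
Total = 879·(1/2)^(5.79/1.27) + 879·(1/2)^(3.72/1.27) + 879·(1/2)^(1.65/1.27)
      = 37.289 + 115.41 + 357.18 ≈ 509.88 mg.

510 mg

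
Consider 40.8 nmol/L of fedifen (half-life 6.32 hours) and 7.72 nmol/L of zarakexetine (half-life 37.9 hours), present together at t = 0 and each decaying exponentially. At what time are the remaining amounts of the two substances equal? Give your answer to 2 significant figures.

18 hours

Set 40.8·(1/2)^(t/6.32) = 7.72·(1/2)^(t/37.9).
Taking log₂: log₂(40.8/7.72) = t·(1/6.32 − 1/37.9).
log₂(5.285) = 2.4019; 1/6.32 − 1/37.9 = 0.13184.
t = 2.4019 / 0.13184 ≈ 18.218 hours.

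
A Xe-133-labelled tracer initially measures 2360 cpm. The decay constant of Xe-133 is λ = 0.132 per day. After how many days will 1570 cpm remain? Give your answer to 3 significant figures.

3.09 days

t½ = ln 2 / λ = 0.69315 / 0.132 ≈ 5.2511 days.
Fraction remaining = 1570/2360 ≈ 0.66525.
n = log₂(2360/1570) = ln(1.5032)/ln 2 ≈ 0.58802 half-lives.
t = n × t½ = 0.58802 × 5.2511 ≈ 3.0878 days.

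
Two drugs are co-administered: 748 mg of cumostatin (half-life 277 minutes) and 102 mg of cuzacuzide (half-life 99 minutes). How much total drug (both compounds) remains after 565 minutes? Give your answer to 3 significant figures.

184 mg

cumostatin: 748 × (1/2)^(565/277) = 748 × (1/2)^2.0397 ≈ 181.92 mg.
cuzacuzide: 102 × (1/2)^(565/99) = 102 × (1/2)^5.7071 ≈ 1.9525 mg.
Total = 181.92 + 1.9525 ≈ 183.88 mg.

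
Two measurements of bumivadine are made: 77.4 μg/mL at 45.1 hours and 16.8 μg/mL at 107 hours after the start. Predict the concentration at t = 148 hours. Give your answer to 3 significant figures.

6.11 μg/mL

Over Δt = 107 − 45.1 = 61.9 hours, the level fell by a factor of 77.4/16.8 ≈ 4.6071.
n = log₂(4.6071) ≈ 2.2039 half-lives, so t½ = 61.9/2.2039 ≈ 28.087 hours.
From t = 107 to t = 148: 16.8 × (1/2)^((148−107)/28.087) ≈ 6.1077 μg/mL.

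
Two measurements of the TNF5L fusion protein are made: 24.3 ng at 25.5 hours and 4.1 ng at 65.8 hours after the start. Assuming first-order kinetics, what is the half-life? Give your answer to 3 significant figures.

Over Δt = 65.8 − 25.5 = 40.3 hours, the level fell by a factor of 24.3/4.1 ≈ 5.9268.
n = log₂(5.9268) ≈ 2.5673 half-lives, so t½ = 40.3/2.5673 ≈ 15.698 hours.

15.7 hours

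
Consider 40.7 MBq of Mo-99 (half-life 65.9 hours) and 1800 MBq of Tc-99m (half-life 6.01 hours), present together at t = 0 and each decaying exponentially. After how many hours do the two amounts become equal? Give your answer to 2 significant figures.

36 hours

Set 40.7·(1/2)^(t/65.9) = 1800·(1/2)^(t/6.01).
Taking log₂: log₂(40.7/1800) = t·(1/65.9 − 1/6.01).
log₂(0.022611) = -5.4668; 1/65.9 − 1/6.01 = -0.15121.
t = -5.4668 / -0.15121 ≈ 36.153 hours.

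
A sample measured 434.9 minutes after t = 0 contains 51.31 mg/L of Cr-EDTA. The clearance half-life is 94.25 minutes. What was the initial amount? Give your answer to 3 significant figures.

Number of half-lives elapsed: n = 434.9/94.25 ≈ 4.6143.
A₀ = A × 2^n = 51.31 × 2^4.6143 = 51.31 × 24.493 ≈ 1256.8 mg/L.

1260 mg/L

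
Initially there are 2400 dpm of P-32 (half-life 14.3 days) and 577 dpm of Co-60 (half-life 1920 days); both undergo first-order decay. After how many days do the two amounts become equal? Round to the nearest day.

Set 2400·(1/2)^(t/14.3) = 577·(1/2)^(t/1920).
Taking log₂: log₂(2400/577) = t·(1/14.3 − 1/1920).
log₂(4.1594) = 2.0564; 1/14.3 − 1/1920 = 0.069409.
t = 2.0564 / 0.069409 ≈ 29.627 days.

30 days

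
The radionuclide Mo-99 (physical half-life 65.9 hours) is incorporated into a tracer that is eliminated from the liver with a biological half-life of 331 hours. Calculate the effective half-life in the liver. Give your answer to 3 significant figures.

1/t_eff = 1/t_phys + 1/t_biol = 1/65.9 + 1/331 = 0.018196 per hour.
t_eff = 65.9 × 331 / (65.9 + 331) ≈ 54.958 hours.

55.0 hours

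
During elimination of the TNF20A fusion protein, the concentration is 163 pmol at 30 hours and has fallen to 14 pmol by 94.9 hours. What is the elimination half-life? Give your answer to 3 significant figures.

18.3 hours

Over Δt = 94.9 − 30 = 64.9 hours, the level fell by a factor of 163/14 ≈ 11.643.
n = log₂(11.643) ≈ 3.5414 half-lives, so t½ = 64.9/3.5414 ≈ 18.326 hours.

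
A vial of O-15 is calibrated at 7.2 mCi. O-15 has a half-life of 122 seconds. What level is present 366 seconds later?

0.9 mCi

Elapsed time is 3 half-lives (366/122).
Each half-life halves the amount: 7.2 × (1/2)^3 = 7.2/8 = 0.9 mCi.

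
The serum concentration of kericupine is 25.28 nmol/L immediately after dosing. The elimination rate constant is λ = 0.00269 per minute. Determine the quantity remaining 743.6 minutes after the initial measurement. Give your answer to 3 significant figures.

3.42 nmol/L

t½ = ln 2 / λ = 0.69315 / 0.00269 ≈ 257.68 minutes.
Number of half-lives: n = 743.6/257.68 ≈ 2.8858.
Remaining = 25.28 × (1/2)^2.8858 = 25.28 × 0.1353 ≈ 3.4203 nmol/L.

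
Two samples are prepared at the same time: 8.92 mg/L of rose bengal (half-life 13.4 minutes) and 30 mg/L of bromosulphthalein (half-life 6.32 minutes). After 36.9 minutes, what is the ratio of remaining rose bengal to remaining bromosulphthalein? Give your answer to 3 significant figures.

2.52

rose bengal: 8.92 × (1/2)^(36.9/13.4) = 8.92 × (1/2)^2.7537 ≈ 1.3225 mg/L.
bromosulphthalein: 30 × (1/2)^(36.9/6.32) = 30 × (1/2)^5.8386 ≈ 0.52423 mg/L.
Ratio ≈ 1.3225 / 0.52423 ≈ 2.5228.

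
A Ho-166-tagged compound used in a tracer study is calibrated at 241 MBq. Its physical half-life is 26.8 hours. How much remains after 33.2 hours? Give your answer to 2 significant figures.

Number of half-lives: n = 33.2/26.8 ≈ 1.2388.
Remaining = 241 × (1/2)^1.2388 = 241 × 0.42372 ≈ 102.12 MBq.

100 MBq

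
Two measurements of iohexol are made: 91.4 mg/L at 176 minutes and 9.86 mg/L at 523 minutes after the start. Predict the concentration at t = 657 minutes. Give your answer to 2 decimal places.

Over Δt = 523 − 176 = 347 minutes, the level fell by a factor of 91.4/9.86 ≈ 9.2698.
n = log₂(9.2698) ≈ 3.2125 half-lives, so t½ = 347/3.2125 ≈ 108.01 minutes.
From t = 523 to t = 657: 9.86 × (1/2)^((657−523)/108.01) ≈ 4.1728 mg/L.

4.17 mg/L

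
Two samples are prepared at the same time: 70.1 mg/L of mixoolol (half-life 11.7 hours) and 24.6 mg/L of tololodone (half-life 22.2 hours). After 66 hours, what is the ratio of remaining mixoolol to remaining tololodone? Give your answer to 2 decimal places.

0.45

mixoolol: 70.1 × (1/2)^(66/11.7) = 70.1 × (1/2)^5.641 ≈ 1.4048 mg/L.
tololodone: 24.6 × (1/2)^(66/22.2) = 24.6 × (1/2)^2.973 ≈ 3.1331 mg/L.
Ratio ≈ 1.4048 / 3.1331 ≈ 0.44835.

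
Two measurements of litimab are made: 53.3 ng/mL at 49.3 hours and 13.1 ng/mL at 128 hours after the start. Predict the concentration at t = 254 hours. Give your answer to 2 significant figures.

1.4 ng/mL

Over Δt = 128 − 49.3 = 78.7 hours, the level fell by a factor of 53.3/13.1 ≈ 4.0687.
n = log₂(4.0687) ≈ 2.0246 half-lives, so t½ = 78.7/2.0246 ≈ 38.872 hours.
From t = 128 to t = 254: 13.1 × (1/2)^((254−128)/38.872) ≈ 1.3852 ng/mL.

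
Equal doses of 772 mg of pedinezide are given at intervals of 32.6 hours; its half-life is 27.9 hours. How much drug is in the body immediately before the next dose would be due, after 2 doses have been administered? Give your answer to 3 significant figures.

The 2 doses were given 65.2, 32.6 hours ago.
Total = 772·(1/2)^(65.2/27.9) + 772·(1/2)^(32.6/27.9)
      = 152.8 + 343.46 ≈ 496.26 mg.

496 mg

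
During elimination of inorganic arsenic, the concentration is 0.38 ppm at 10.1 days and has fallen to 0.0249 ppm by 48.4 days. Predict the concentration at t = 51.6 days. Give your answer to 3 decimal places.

Over Δt = 48.4 − 10.1 = 38.3 days, the level fell by a factor of 0.38/0.0249 ≈ 15.261.
n = log₂(15.261) ≈ 3.9318 half-lives, so t½ = 38.3/3.9318 ≈ 9.7411 days.
From t = 48.4 to t = 51.6: 0.0249 × (1/2)^((51.6−48.4)/9.7411) ≈ 0.019829 ppm.

0.020 ppm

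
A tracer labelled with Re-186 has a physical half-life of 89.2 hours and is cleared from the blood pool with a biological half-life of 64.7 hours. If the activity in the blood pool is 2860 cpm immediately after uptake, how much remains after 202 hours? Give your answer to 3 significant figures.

1/t_eff = 1/t_phys + 1/t_biol = 1/89.2 + 1/64.7 = 0.026667 per hour.
t_eff = 89.2 × 64.7 / (89.2 + 64.7) ≈ 37.5 hours.
Remaining = 2860 × (1/2)^(202/37.5) = 2860 × (1/2)^5.3867 ≈ 68.362 cpm.

68.4 cpm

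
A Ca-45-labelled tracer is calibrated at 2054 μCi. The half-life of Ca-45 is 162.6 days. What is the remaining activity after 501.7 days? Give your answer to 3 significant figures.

Number of half-lives: n = 501.7/162.6 ≈ 3.0855.
Remaining = 2054 × (1/2)^3.0855 = 2054 × 0.11781 ≈ 241.98 μCi.

242 μCi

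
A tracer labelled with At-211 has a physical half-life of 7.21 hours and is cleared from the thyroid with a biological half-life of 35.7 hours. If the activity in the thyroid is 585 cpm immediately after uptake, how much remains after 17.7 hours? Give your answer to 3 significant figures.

75.7 cpm

1/t_eff = 1/t_phys + 1/t_biol = 1/7.21 + 1/35.7 = 0.16671 per hour.
t_eff = 7.21 × 35.7 / (7.21 + 35.7) ≈ 5.9985 hours.
Remaining = 585 × (1/2)^(17.7/5.9985) = 585 × (1/2)^2.9507 ≈ 75.666 cpm.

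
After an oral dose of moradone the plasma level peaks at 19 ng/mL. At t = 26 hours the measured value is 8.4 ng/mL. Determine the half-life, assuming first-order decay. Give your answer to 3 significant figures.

22.1 hours

A/A₀ = 8.4/19 ≈ 0.44211.
n = log₂(2.2619) ≈ 1.1775 half-lives elapsed in 26 hours.
t½ = 26/1.1775 ≈ 22.08 hours.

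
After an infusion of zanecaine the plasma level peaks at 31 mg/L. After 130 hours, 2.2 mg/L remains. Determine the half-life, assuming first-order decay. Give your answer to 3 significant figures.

34.1 hours

A/A₀ = 2.2/31 ≈ 0.070968.
n = log₂(14.091) ≈ 3.8167 half-lives elapsed in 130 hours.
t½ = 130/3.8167 ≈ 34.061 hours.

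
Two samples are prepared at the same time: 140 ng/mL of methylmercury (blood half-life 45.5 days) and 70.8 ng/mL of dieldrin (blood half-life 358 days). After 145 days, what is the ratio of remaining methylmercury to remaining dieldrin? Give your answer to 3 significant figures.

methylmercury: 140 × (1/2)^(145/45.5) = 140 × (1/2)^3.1868 ≈ 15.375 ng/mL.
dieldrin: 70.8 × (1/2)^(145/358) = 70.8 × (1/2)^0.40503 ≈ 53.47 ng/mL.
Ratio ≈ 15.375 / 53.47 ≈ 0.28754.

0.288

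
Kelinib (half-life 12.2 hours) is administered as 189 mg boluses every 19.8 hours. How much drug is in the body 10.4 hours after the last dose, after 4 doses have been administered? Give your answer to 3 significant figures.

The 4 doses were given 69.8, 50, 30.2, 10.4 hours ago.
Total = 189·(1/2)^(69.8/12.2) + 189·(1/2)^(50/12.2) + 189·(1/2)^(30.2/12.2) + 189·(1/2)^(10.4/12.2)
      = 3.5824 + 11.034 + 33.985 + 104.68 ≈ 153.28 mg.

153 mg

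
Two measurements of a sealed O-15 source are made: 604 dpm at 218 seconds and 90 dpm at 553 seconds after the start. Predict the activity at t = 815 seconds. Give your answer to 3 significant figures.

20.3 dpm

Over Δt = 553 − 218 = 335 seconds, the level fell by a factor of 604/90 ≈ 6.7111.
n = log₂(6.7111) ≈ 2.7466 half-lives, so t½ = 335/2.7466 ≈ 121.97 seconds.
From t = 553 to t = 815: 90 × (1/2)^((815−553)/121.97) ≈ 20.306 dpm.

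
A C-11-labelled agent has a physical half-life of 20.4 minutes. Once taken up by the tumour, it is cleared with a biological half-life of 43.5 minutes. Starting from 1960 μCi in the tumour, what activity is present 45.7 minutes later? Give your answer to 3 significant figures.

1/t_eff = 1/t_phys + 1/t_biol = 1/20.4 + 1/43.5 = 0.072008 per minute.
t_eff = 20.4 × 43.5 / (20.4 + 43.5) ≈ 13.887 minutes.
Remaining = 1960 × (1/2)^(45.7/13.887) = 1960 × (1/2)^3.2908 ≈ 200.28 μCi.

200 μCi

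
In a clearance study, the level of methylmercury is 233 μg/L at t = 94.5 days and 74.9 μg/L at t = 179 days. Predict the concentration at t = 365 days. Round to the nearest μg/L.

6 μg/L

Over Δt = 179 − 94.5 = 84.5 days, the level fell by a factor of 233/74.9 ≈ 3.1108.
n = log₂(3.1108) ≈ 1.6373 half-lives, so t½ = 84.5/1.6373 ≈ 51.61 days.
From t = 179 to t = 365: 74.9 × (1/2)^((365−179)/51.61) ≈ 6.1599 μg/L.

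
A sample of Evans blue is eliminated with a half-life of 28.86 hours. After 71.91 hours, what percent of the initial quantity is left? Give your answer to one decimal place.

17.8%

n = 71.91/28.86 ≈ 2.4917 half-lives.
Fraction remaining = (1/2)^2.4917 ≈ 0.1778, i.e. 17.78%.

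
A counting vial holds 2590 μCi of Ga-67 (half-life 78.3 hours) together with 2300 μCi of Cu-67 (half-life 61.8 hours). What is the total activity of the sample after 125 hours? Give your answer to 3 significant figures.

1420 μCi

Ga-67: 2590 × (1/2)^(125/78.3) = 2590 × (1/2)^1.5964 ≈ 856.5 μCi.
Cu-67: 2300 × (1/2)^(125/61.8) = 2300 × (1/2)^2.0227 ≈ 566.04 μCi.
Total = 856.5 + 566.04 ≈ 1422.5 μCi.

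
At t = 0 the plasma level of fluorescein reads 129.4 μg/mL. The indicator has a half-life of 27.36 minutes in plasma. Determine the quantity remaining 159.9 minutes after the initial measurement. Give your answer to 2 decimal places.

Number of half-lives: n = 159.9/27.36 ≈ 5.8443.
Remaining = 129.4 × (1/2)^5.8443 = 129.4 × 0.017406 ≈ 2.2523 μg/mL.

2.25 μg/mL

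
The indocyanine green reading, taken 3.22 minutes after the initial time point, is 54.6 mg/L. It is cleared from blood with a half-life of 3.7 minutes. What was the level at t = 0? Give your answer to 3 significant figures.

99.8 mg/L

Number of half-lives elapsed: n = 3.22/3.7 ≈ 0.87027.
A₀ = A × 2^n = 54.6 × 2^0.87027 = 54.6 × 1.828 ≈ 99.809 mg/L.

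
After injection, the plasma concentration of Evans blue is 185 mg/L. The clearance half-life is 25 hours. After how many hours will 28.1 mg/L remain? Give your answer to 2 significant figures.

Fraction remaining = 28.1/185 ≈ 0.15189.
n = log₂(185/28.1) = ln(6.5836)/ln 2 ≈ 2.7189 half-lives.
t = n × t½ = 2.7189 × 25 ≈ 67.972 hours.

68 hours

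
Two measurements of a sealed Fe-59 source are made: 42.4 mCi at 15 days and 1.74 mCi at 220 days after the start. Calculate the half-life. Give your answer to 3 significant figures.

Over Δt = 220 − 15 = 205 days, the level fell by a factor of 42.4/1.74 ≈ 24.368.
n = log₂(24.368) ≈ 4.6069 half-lives, so t½ = 205/4.6069 ≈ 44.498 days.

44.5 days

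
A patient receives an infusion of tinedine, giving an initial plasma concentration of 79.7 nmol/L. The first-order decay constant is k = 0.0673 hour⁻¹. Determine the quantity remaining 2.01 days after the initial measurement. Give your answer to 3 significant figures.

3.10 nmol/L

t½ = ln 2 / k = 0.69315 / 0.0673 ≈ 10.299 hours.
Convert the elapsed time: 2.01 days = 48.24 hours.
Number of half-lives: n = 48.24/10.299 ≈ 4.6838.
Remaining = 79.7 × (1/2)^4.6838 = 79.7 × 0.038908 ≈ 3.101 nmol/L.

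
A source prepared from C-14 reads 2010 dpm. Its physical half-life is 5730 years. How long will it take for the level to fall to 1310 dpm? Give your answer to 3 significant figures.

Fraction remaining = 1310/2010 ≈ 0.65174.
n = log₂(2010/1310) = ln(1.5344)/ln 2 ≈ 0.61763 half-lives.
t = n × t½ = 0.61763 × 5730 ≈ 3539 years.

3540 years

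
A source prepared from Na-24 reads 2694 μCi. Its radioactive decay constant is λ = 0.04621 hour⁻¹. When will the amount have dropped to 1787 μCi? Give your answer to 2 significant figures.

8.9 hours

t½ = ln 2 / λ = 0.69315 / 0.04621 ≈ 15 hours.
Fraction remaining = 1787/2694 ≈ 0.66333.
n = log₂(2694/1787) = ln(1.5076)/ln 2 ≈ 0.59221 half-lives.
t = n × t½ = 0.59221 × 15 ≈ 8.8831 hours.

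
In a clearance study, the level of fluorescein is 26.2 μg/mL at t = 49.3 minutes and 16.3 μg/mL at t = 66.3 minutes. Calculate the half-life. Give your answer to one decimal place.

24.8 minutes

Over Δt = 66.3 − 49.3 = 17 minutes, the level fell by a factor of 26.2/16.3 ≈ 1.6074.
n = log₂(1.6074) ≈ 0.68469 half-lives, so t½ = 17/0.68469 ≈ 24.829 minutes.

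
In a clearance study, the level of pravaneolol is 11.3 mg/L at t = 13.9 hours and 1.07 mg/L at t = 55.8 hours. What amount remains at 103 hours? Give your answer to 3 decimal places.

Over Δt = 55.8 − 13.9 = 41.9 hours, the level fell by a factor of 11.3/1.07 ≈ 10.561.
n = log₂(10.561) ≈ 3.4006 half-lives, so t½ = 41.9/3.4006 ≈ 12.321 hours.
From t = 55.8 to t = 103: 1.07 × (1/2)^((103−55.8)/12.321) ≈ 0.075197 mg/L.

0.075 mg/L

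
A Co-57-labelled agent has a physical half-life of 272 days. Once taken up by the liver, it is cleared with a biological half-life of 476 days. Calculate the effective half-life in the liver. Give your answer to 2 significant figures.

170 days

1/t_eff = 1/t_phys + 1/t_biol = 1/272 + 1/476 = 0.0057773 per day.
t_eff = 272 × 476 / (272 + 476) ≈ 173.09 days.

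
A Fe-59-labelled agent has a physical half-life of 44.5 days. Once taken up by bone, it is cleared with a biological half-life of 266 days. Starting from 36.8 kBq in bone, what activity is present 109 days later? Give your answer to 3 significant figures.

5.07 kBq

1/t_eff = 1/t_phys + 1/t_biol = 1/44.5 + 1/266 = 0.026231 per day.
t_eff = 44.5 × 266 / (44.5 + 266) ≈ 38.122 days.
Remaining = 36.8 × (1/2)^(109/38.122) = 36.8 × (1/2)^2.8592 ≈ 5.0715 kBq.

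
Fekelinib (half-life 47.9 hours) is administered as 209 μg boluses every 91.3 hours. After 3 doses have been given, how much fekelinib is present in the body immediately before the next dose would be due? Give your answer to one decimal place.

The 3 doses were given 273.9, 182.6, 91.3 hours ago.
Total = 209·(1/2)^(273.9/47.9) + 209·(1/2)^(182.6/47.9) + 209·(1/2)^(91.3/47.9)
      = 3.9702 + 14.879 + 55.766 ≈ 74.615 μg.

74.6 μg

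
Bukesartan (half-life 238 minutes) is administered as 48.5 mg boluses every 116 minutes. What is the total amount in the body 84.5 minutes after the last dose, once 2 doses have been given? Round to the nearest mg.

The 2 doses were given 200.5, 84.5 minutes ago.
Total = 48.5·(1/2)^(200.5/238) + 48.5·(1/2)^(84.5/238)
      = 27.048 + 37.92 ≈ 64.968 mg.

65 mg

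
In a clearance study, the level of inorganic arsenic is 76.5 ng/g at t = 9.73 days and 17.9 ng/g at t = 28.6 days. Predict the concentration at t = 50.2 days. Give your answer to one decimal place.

Over Δt = 28.6 − 9.73 = 18.87 days, the level fell by a factor of 76.5/17.9 ≈ 4.2737.
n = log₂(4.2737) ≈ 2.0955 half-lives, so t½ = 18.87/2.0955 ≈ 9.005 days.
From t = 28.6 to t = 50.2: 17.9 × (1/2)^((50.2−28.6)/9.005) ≈ 3.3946 ng/g.

3.4 ng/g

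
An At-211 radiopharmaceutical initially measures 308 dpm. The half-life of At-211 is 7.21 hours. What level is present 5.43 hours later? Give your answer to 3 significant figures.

Number of half-lives: n = 5.43/7.21 ≈ 0.75312.
Remaining = 308 × (1/2)^0.75312 = 308 × 0.59332 ≈ 182.74 dpm.

183 dpm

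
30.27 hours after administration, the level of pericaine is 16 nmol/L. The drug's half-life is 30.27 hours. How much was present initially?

Number of half-lives elapsed: n = 30.27/30.27 ≈ 1.
A₀ = A × 2^n = 16 × 2^1 = 16 × 2 ≈ 32 nmol/L.

32 nmol/L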